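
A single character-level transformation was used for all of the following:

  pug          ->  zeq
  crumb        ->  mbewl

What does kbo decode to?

are

Compare letters: p→z is +10, u→e is +10, g→q is +10 — a constant shift. Each letter is shifted forward by 10 in the alphabet (a Caesar shift of +10).
Decoding kbo: k−10=a, b−10=r, o−10=e.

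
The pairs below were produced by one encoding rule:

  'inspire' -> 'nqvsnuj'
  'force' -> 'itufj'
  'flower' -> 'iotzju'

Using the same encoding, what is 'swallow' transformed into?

Two shifts are in play — +5 for a/e/i/o/u, +3 for every other letter.
For swallow: s(cons)+3=v, w(cons)+3=z, a(vowel)+5=f, l(cons)+3=o, l(cons)+3=o, o(vowel)+5=t, w(cons)+3=z.

vzfootz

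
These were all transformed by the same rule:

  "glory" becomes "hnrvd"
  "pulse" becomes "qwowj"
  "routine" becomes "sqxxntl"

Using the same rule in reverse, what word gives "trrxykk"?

Letter i (0-indexed) is shifted by i+1, so successive shifts are 1, 2, 3, ….
Undoing it on trrxykk: t−1=s, r−2=p, r−3=o, x−4=t, y−5=t, k−6=e, k−7=d.

spotted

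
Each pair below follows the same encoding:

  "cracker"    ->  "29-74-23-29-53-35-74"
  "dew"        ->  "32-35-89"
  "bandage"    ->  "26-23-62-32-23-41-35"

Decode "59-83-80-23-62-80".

c(#3)→29 and r(#18)→74: differences scale by 3, so n = 3·pos + 20. With a=1..z=26, the number is 3·pos + 20.
Decoding 59-83-80-23-62-80: 59→(59−20)÷3=13=m, 83→(83−20)÷3=21=u, 80→(80−20)÷3=20=t, 23→(23−20)÷3=1=a, 62→(62−20)÷3=14=n, 80→(80−20)÷3=20=t.

mutant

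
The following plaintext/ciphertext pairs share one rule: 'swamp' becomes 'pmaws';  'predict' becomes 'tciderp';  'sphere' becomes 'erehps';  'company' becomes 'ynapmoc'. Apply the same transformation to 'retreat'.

taerter

It's just the letters in reverse order.
Applying it to retreat: reverse → taerter.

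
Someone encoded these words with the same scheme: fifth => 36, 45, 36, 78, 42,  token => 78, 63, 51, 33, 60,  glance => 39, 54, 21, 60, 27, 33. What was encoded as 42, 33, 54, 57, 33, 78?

With a=1..z=26, the number is 3·pos + 18.
Undoing it on 42, 33, 54, 57, 33, 78: 42→(42−18)÷3=8=h, 33→(33−18)÷3=5=e, 54→(54−18)÷3=12=l, 57→(57−18)÷3=13=m, 33→(33−18)÷3=5=e, 78→(78−18)÷3=20=t.

helmet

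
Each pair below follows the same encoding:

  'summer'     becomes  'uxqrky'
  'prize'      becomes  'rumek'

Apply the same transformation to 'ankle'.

cqoqk

In summer: s→u is +2, u→x is +3, m→q is +4, m→r is +5 — the shift increases by 1 each position. The shift increases by 1 at each position, starting from +2: 2, 3, 4, ….
On ankle: a+2=c, n+3=q, k+4=o, l+5=q, e+6=k.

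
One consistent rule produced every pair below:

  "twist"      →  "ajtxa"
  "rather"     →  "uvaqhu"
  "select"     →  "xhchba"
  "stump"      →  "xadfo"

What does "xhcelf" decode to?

t(19)→a(0) and w(22)→j(9) fit y≡3x+21 (mod 26); the inverse of 3 mod 26 is 9. Each letter's alphabet position (a=0..z=25) is mapped through 3·x+21 mod 26 — an affine cipher.
Decoding xhcelf: x(23)→9·(23−21)≡18=s; h(7)→9·(7−21)≡4=e; c(2)→9·(2−21)≡11=l; e(4)→9·(4−21)≡3=d; l(11)→9·(11−21)≡14=o; f(5)→9·(5−21)≡12=m (all mod 26).

seldom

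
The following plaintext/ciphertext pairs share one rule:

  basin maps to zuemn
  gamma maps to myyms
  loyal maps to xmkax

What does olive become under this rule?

qhuxa

Two steps: reverse the string, then apply a Caesar shift of +12.
On olive: reverse → evilo; then shift: e+12=q, v+12=h, i+12=u, l+12=x, o+12=a.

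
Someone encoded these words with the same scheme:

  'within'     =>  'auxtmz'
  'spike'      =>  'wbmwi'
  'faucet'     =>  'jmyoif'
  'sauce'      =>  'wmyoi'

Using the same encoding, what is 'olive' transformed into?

sxmhi

Shifts by position in within: pos 0: w→a (+4), pos 1: i→u (+12), pos 2: t→x (+4), pos 3: h→t (+12) — repeating every 2. It's a Vigenère-style cipher with numeric key [4,12]: position i shifts by key[i mod 2].
Applying it to olive: o+4=s, l+12=x, i+4=m, v+12=h, e+4=i.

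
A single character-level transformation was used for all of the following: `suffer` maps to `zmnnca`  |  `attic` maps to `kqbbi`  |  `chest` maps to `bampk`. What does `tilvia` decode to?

The output letters match the input read backwards, each shifted +8: suffer reversed is reffus. The word is reversed, then every letter is shifted forward by 8.
Undoing it on tilvia: shift back: t−8=l, i−8=a, l−8=d, v−8=n, i−8=a, a−8=s → ladnas; then reverse → sandal.

sandal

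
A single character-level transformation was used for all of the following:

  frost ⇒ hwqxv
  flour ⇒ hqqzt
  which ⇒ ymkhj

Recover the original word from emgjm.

Shifts by position in frost: pos 0: f→h (+2), pos 1: r→w (+5), pos 2: o→q (+2), pos 3: s→x (+5) — repeating every 2. It's a Vigenère-style cipher with numeric key [2,5]: position i shifts by key[i mod 2].
Decoding emgjm: e−2=c, m−5=h, g−2=e, j−5=e, m−2=k.

cheek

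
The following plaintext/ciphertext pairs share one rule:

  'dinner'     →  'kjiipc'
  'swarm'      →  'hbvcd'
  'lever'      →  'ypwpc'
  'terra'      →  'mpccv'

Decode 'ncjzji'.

d(3)→k(10) and i(8)→j(9) fit y≡5x+21 (mod 26); the inverse of 5 mod 26 is 21. Each letter's alphabet position (a=0..z=25) is mapped through 5·x+21 mod 26 — an affine cipher.
Decoding ncjzji: n(13)→21·(13−21)≡14=o; c(2)→21·(2−21)≡17=r; j(9)→21·(9−21)≡8=i; z(25)→21·(25−21)≡6=g; j(9)→21·(9−21)≡8=i; i(8)→21·(8−21)≡13=n (all mod 26).

origin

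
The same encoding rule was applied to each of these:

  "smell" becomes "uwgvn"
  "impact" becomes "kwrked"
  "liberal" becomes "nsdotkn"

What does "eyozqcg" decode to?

A repeating key of period 2 is used — shifts +2, +10 over and over.
Undoing it on eyozqcg: e−2=c, y−10=o, o−2=m, z−10=p, q−2=o, c−10=s, g−2=e.

compose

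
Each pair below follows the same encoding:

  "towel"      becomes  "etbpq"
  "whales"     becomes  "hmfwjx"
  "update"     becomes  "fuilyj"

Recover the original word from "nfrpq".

Shifts by position in towel: pos 0: t→e (+11), pos 1: o→t (+5), pos 2: w→b (+5), pos 3: e→p (+11), pos 4: l→q (+5) — repeating every 3. A repeating key of period 3 is used — shifts +11, +5, +5 over and over.
Reversing it on nfrpq: n−11=c, f−5=a, r−5=m, p−11=e, q−5=l.

camel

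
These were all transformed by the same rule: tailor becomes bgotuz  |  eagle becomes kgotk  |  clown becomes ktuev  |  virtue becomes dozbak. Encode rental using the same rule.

zkvbgt

The shift depends on letter class: consonant t→b is +8, but vowel a→g is +6. Vowels shift forward by 6 and consonants shift forward by 8.
Applying it to rental: r(cons)+8=z, e(vowel)+6=k, n(cons)+8=v, t(cons)+8=b, a(vowel)+6=g, l(cons)+8=t.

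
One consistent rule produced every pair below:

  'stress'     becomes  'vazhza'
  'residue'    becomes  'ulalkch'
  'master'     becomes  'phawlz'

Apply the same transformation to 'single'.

Shifts by position in stress: pos 0: s→v (+3), pos 1: t→a (+7), pos 2: r→z (+8), pos 3: e→h (+3), pos 4: s→z (+7), pos 5: s→a (+8) — repeating every 3. The shifts repeat in a cycle of length 3: positions 0,1,… shift by +3, +7, +8, then the pattern repeats.
For single: s+3=v, i+7=p, n+8=v, g+3=j, l+7=s, e+8=m.

vpvjsm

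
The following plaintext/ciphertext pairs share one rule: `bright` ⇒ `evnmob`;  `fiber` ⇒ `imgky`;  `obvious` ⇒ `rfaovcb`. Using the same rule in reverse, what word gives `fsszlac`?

contest

In bright: b→e is +3, r→v is +4, i→n is +5, g→m is +6 — the shift increases by 1 each position. Letter i (0-indexed) is shifted by i+3, so successive shifts are 3, 4, 5, ….
Reversing it on fsszlac: f−3=c, s−4=o, s−5=n, z−6=t, l−7=e, a−8=s, c−9=t.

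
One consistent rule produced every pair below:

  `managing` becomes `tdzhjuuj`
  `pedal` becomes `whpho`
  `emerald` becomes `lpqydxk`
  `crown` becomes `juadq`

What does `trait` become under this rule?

aumpw

Shifts by position in managing: pos 0: m→t (+7), pos 1: a→d (+3), pos 2: n→z (+12), pos 3: a→h (+7), pos 4: g→j (+3), pos 5: i→u (+12) — repeating every 3. A repeating key of period 3 is used — shifts +7, +3, +12 over and over.
On trait: t+7=a, r+3=u, a+12=m, i+7=p, t+3=w.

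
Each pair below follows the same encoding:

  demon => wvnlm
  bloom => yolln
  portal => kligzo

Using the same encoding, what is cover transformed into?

xlevi

Each pair mirrors across the alphabet (d↔w, e↔v, m↔n): positions sum to 25. Letters are reflected about the middle of the alphabet (position → 25−position): Atbash.
On cover: c↔x, o↔l, v↔e, e↔v, r↔i.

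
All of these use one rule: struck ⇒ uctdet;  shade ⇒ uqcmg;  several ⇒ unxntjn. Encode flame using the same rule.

Shifts by position in struck: pos 0: s→u (+2), pos 1: t→c (+9), pos 2: r→t (+2), pos 3: u→d (+9) — repeating every 2. The shifts repeat in a cycle of length 2: positions 0,1,… shift by +2, +9, then the pattern repeats.
On flame: f+2=h, l+9=u, a+2=c, m+9=v, e+2=g.

hucvg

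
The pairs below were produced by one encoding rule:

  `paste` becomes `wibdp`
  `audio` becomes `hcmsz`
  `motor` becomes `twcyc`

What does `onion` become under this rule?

In paste: p→w is +7, a→i is +8, s→b is +9, t→d is +10 — the shift increases by 1 each position. Each letter shifts forward by (position + 7), i.e. 7, 8, 9, … — the shift grows by one for each successive letter.
For onion: o+7=v, n+8=v, i+9=r, o+10=y, n+11=y.

vvryy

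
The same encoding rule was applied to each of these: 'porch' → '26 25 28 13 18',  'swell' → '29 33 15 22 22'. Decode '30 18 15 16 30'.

Each letter is replaced by its alphabet position (a=1..z=26) + 10.
Undoing it on 30 18 15 16 30: 30→(30−10)÷1=20=t, 18→(18−10)÷1=8=h, 15→(15−10)÷1=5=e, 16→(16−10)÷1=6=f, 30→(30−10)÷1=20=t.

theft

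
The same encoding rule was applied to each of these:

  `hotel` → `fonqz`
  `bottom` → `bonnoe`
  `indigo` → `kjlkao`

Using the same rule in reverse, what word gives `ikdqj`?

siren

h(7)→f(5) and o(14)→o(14) fit y≡5x+22 (mod 26); the inverse of 5 mod 26 is 21. Treating letters as 0–25, the rule is x ↦ 5x + 22 (mod 26).
Decoding ikdqj: i(8)→21·(8−22)≡18=s; k(10)→21·(10−22)≡8=i; d(3)→21·(3−22)≡17=r; q(16)→21·(16−22)≡4=e; j(9)→21·(9−22)≡13=n (all mod 26).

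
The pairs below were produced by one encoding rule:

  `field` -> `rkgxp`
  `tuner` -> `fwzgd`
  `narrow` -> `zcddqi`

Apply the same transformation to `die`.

pkg

The shift depends on letter class: consonant f→r is +12, but vowel i→k is +2. Vowels shift forward by 2 and consonants shift forward by 12.
On die: d(cons)+12=p, i(vowel)+2=k, e(vowel)+2=g.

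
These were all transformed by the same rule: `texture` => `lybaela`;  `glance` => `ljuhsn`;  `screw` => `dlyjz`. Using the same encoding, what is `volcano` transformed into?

The output letters match the input read backwards, each shifted +7: texture reversed is erutxet. Read the word backwards and shift each letter +7.
For volcano: reverse → onaclov; then shift: o+7=v, n+7=u, a+7=h, c+7=j, l+7=s, o+7=v, v+7=c.

vuhjsvc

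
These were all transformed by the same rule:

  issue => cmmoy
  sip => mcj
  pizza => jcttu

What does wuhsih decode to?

canyon

Compare letters: i→c is +20, s→m is +20, s→m is +20 — a constant shift. This is a Caesar cipher with shift 20.
Reversing it on wuhsih: w−20=c, u−20=a, h−20=n, s−20=y, i−20=o, h−20=n.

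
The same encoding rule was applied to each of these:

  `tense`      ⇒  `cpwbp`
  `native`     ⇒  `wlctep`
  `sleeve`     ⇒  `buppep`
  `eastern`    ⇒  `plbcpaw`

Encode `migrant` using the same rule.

The shift depends on letter class: consonant t→c is +9, but vowel e→p is +11. Vowels shift forward by 11 and consonants shift forward by 9.
On migrant: m(cons)+9=v, i(vowel)+11=t, g(cons)+9=p, r(cons)+9=a, a(vowel)+11=l, n(cons)+9=w, t(cons)+9=c.

vtpalwc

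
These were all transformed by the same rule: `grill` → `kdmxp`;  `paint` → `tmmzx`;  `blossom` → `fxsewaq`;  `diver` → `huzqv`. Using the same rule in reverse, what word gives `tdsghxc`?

Shifts by position in grill: pos 0: g→k (+4), pos 1: r→d (+12), pos 2: i→m (+4), pos 3: l→x (+12) — repeating every 2. It's a Vigenère-style cipher with numeric key [4,12]: position i shifts by key[i mod 2].
Reversing it on tdsghxc: t−4=p, d−12=r, s−4=o, g−12=u, h−4=d, x−12=l, c−4=y.

proudly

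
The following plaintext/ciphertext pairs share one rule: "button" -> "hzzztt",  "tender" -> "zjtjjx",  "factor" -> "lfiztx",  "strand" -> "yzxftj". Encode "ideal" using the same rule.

njjfr

The shift depends on letter class: consonant b→h is +6, but vowel u→z is +5. Two shifts are in play — +5 for a/e/i/o/u, +6 for every other letter.
On ideal: i(vowel)+5=n, d(cons)+6=j, e(vowel)+5=j, a(vowel)+5=f, l(cons)+6=r.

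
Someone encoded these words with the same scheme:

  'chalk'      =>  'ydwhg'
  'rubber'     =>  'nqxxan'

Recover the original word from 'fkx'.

Compare letters: c→y is +22, h→d is +22, a→w is +22 — a constant shift. This is a Caesar cipher with shift 22.
Reversing it on fkx: f−22=j, k−22=o, x−22=b.

job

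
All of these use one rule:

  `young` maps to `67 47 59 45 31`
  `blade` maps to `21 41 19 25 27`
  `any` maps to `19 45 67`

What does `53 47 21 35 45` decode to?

y(#25)→67 and o(#15)→47: differences scale by 2, so n = 2·pos + 17. Each letter becomes 2×(its alphabet position, a=1..z=26) + 17.
Reversing it on 53 47 21 35 45: 53→(53−17)÷2=18=r, 47→(47−17)÷2=15=o, 21→(21−17)÷2=2=b, 35→(35−17)÷2=9=i, 45→(45−17)÷2=14=n.

robin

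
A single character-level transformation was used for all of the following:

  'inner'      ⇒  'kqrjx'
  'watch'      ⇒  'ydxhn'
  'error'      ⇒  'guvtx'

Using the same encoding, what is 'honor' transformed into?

jrrtx

In inner: i→k is +2, n→q is +3, n→r is +4, e→j is +5 — the shift increases by 1 each position. The shift increases by 1 at each position, starting from +2: 2, 3, 4, ….
Applying it to honor: h+2=j, o+3=r, n+4=r, o+5=t, r+6=x.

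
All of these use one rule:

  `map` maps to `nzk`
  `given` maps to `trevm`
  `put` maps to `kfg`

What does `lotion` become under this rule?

Each pair mirrors across the alphabet (m↔n, a↔z, p↔k): positions sum to 25. Each letter is replaced by its mirror in the alphabet: a↔z, b↔y, c↔x, and so on (the Atbash cipher).
On lotion: l↔o, o↔l, t↔g, i↔r, o↔l, n↔m.

olgrlm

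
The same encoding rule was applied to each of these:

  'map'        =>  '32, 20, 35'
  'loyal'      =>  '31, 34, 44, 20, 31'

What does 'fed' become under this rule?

The number is (letter's place in the alphabet, a=1) + 19.
Applying it to fed: f=6→25, e=5→24, d=4→23.

25, 24, 23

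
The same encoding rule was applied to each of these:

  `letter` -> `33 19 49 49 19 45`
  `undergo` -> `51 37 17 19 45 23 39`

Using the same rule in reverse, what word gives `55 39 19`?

l(#12)→33 and e(#5)→19: differences scale by 2, so n = 2·pos + 9. Each letter becomes 2×(its alphabet position, a=1..z=26) + 9.
Decoding 55 39 19: 55→(55−9)÷2=23=w, 39→(39−9)÷2=15=o, 19→(19−9)÷2=5=e.

woe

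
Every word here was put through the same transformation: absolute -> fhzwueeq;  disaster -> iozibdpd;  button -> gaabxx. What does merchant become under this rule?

rkykqkyf

Letter i (0-indexed) is shifted by i+5, so successive shifts are 5, 6, 7, ….
On merchant: m+5=r, e+6=k, r+7=y, c+8=k, h+9=q, a+10=k, n+11=y, t+12=f.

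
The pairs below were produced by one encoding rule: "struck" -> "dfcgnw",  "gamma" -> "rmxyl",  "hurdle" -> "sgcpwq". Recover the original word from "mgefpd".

Shifts by position in struck: pos 0: s→d (+11), pos 1: t→f (+12), pos 2: r→c (+11), pos 3: u→g (+12) — repeating every 2. The shifts repeat in a cycle of length 2: positions 0,1,… shift by +11, +12, then the pattern repeats.
Undoing it on mgefpd: m−11=b, g−12=u, e−11=t, f−12=t, p−11=e, d−12=r.

butter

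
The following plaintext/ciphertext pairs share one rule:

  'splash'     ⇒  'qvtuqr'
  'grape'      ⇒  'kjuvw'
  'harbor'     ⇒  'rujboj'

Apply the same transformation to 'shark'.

qrujm

s(18)→q(16) and p(15)→v(21) fit y≡7x+20 (mod 26); the inverse of 7 mod 26 is 15. This is an affine cipher: with a=0,…,z=25, each position x becomes (7x+20) mod 26.
Applying it to shark: s(18)→7·18+20≡16=q; h(7)→7·7+20≡17=r; a(0)→7·0+20≡20=u; r(17)→7·17+20≡9=j; k(10)→7·10+20≡12=m (all mod 26).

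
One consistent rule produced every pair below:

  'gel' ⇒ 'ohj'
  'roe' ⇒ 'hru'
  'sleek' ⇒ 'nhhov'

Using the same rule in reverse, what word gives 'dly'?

via

The word is reversed, then every letter is shifted forward by 3.
Decoding dly: shift back: d−3=a, l−3=i, y−3=v → aiv; then reverse → via.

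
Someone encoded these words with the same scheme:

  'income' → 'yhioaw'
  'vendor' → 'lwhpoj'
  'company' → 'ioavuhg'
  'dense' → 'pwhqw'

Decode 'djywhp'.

friend

i(8)→y(24) and n(13)→h(7) fit y≡7x+20 (mod 26); the inverse of 7 mod 26 is 15. Each letter's alphabet position (a=0..z=25) is mapped through 7·x+20 mod 26 — an affine cipher.
Undoing it on djywhp: d(3)→15·(3−20)≡5=f; j(9)→15·(9−20)≡17=r; y(24)→15·(24−20)≡8=i; w(22)→15·(22−20)≡4=e; h(7)→15·(7−20)≡13=n; p(15)→15·(15−20)≡3=d (all mod 26).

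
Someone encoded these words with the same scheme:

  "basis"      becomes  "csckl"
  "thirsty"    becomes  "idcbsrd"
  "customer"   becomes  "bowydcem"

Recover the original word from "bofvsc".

silver

Two steps: reverse the string, then apply a Caesar shift of +10.
Decoding bofvsc: shift back: b−10=r, o−10=e, f−10=v, v−10=l, s−10=i, c−10=s → revlis; then reverse → silver.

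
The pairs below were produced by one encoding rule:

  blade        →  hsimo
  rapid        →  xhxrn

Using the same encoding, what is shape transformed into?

yoiyo

In blade: b→h is +6, l→s is +7, a→i is +8, d→m is +9 — the shift increases by 1 each position. The shift increases by 1 at each position, starting from +6: 6, 7, 8, ….
For shape: s+6=y, h+7=o, a+8=i, p+9=y, e+10=o.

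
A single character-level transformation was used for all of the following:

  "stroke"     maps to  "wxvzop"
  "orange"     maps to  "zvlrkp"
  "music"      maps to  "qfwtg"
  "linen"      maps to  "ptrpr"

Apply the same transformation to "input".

The shift depends on letter class: consonant s→w is +4, but vowel o→z is +11. Vowels shift forward by 11 and consonants shift forward by 4.
On input: i(vowel)+11=t, n(cons)+4=r, p(cons)+4=t, u(vowel)+11=f, t(cons)+4=x.

trtfx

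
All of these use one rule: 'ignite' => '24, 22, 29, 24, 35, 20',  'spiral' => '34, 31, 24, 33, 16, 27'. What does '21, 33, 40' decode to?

Each letter is replaced by its alphabet position (a=1..z=26) + 15.
Reversing it on 21, 33, 40: 21→(21−15)÷1=6=f, 33→(33−15)÷1=18=r, 40→(40−15)÷1=25=y.

fry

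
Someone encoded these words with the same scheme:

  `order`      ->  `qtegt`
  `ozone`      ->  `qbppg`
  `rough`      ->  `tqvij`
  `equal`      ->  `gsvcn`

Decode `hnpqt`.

Shifts by position in order: pos 0: o→q (+2), pos 1: r→t (+2), pos 2: d→e (+1), pos 3: e→g (+2), pos 4: r→t (+2) — repeating every 3. The shifts repeat in a cycle of length 3: positions 0,1,… shift by +2, +2, +1, then the pattern repeats.
Reversing it on hnpqt: h−2=f, n−2=l, p−1=o, q−2=o, t−2=r.

floor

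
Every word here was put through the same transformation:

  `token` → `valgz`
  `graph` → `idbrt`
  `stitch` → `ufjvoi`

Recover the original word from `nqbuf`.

least

Shifts by position in token: pos 0: t→v (+2), pos 1: o→a (+12), pos 2: k→l (+1), pos 3: e→g (+2), pos 4: n→z (+12) — repeating every 3. A repeating key of period 3 is used — shifts +2, +12, +1 over and over.
Undoing it on nqbuf: n−2=l, q−12=e, b−1=a, u−2=s, f−12=t.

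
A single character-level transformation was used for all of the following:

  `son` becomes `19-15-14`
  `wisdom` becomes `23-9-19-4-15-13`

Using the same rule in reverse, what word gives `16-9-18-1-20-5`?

s is letter #19 and maps to 19: an offset of 0. Letters become their 1-indexed alphabet positions: a=1 … z=26.
Reversing it on 16-9-18-1-20-5: 16=p, 9=i, 18=r, 1=a, 20=t, 5=e.

pirate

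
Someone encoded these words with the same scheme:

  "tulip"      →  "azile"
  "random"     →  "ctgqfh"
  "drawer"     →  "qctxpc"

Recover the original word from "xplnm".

weigh

t(19)→a(0) and u(20)→z(25) fit y≡25x+19 (mod 26); the inverse of 25 mod 26 is 25. Treating letters as 0–25, the rule is x ↦ 25x + 19 (mod 26).
Undoing it on xplnm: x(23)→25·(23−19)≡22=w; p(15)→25·(15−19)≡4=e; l(11)→25·(11−19)≡8=i; n(13)→25·(13−19)≡6=g; m(12)→25·(12−19)≡7=h (all mod 26).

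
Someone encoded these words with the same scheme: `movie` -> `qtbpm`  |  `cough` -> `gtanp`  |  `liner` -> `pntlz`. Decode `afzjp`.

In movie: m→q is +4, o→t is +5, v→b is +6, i→p is +7 — the shift increases by 1 each position. Letter i (0-indexed) is shifted by i+4, so successive shifts are 4, 5, 6, ….
Decoding afzjp: a−4=w, f−5=a, z−6=t, j−7=c, p−8=h.

watch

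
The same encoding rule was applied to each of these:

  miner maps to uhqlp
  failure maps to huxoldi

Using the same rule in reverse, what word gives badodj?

The output letters match the input read backwards, each shifted +3: miner reversed is renim. The word is reversed, then every letter is shifted forward by 3.
Undoing it on badodj: shift back: b−3=y, a−3=x, d−3=a, o−3=l, d−3=a, j−3=g → yxalag; then reverse → galaxy.

galaxy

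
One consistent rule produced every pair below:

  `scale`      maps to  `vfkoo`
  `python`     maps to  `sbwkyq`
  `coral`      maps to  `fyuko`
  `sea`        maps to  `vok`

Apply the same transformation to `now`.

Vowels shift forward by 10 and consonants shift forward by 3.
For now: n(cons)+3=q, o(vowel)+10=y, w(cons)+3=z.

qyz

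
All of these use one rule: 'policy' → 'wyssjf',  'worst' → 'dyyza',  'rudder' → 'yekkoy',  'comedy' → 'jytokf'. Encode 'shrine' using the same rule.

zoysuo

The shift depends on letter class: consonant p→w is +7, but vowel o→y is +10. Two shifts are in play — +10 for a/e/i/o/u, +7 for every other letter.
On shrine: s(cons)+7=z, h(cons)+7=o, r(cons)+7=y, i(vowel)+10=s, n(cons)+7=u, e(vowel)+10=o.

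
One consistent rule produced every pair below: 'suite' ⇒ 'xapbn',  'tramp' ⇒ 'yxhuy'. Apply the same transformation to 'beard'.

gkhzm

In suite: s→x is +5, u→a is +6, i→p is +7, t→b is +8 — the shift increases by 1 each position. Each letter shifts forward by (position + 5), i.e. 5, 6, 7, … — the shift grows by one for each successive letter.
For beard: b+5=g, e+6=k, a+7=h, r+8=z, d+9=m.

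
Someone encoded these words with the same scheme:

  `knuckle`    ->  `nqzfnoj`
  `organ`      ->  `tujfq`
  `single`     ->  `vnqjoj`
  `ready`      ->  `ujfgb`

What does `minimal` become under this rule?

pnqnpfo

Two shifts are in play — +5 for a/e/i/o/u, +3 for every other letter.
On minimal: m(cons)+3=p, i(vowel)+5=n, n(cons)+3=q, i(vowel)+5=n, m(cons)+3=p, a(vowel)+5=f, l(cons)+3=o.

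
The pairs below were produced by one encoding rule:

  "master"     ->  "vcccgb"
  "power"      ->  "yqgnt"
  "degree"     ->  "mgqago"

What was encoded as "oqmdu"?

focus

Shifts by position in master: pos 0: m→v (+9), pos 1: a→c (+2), pos 2: s→c (+10), pos 3: t→c (+9), pos 4: e→g (+2), pos 5: r→b (+10) — repeating every 3. A repeating key of period 3 is used — shifts +9, +2, +10 over and over.
Decoding oqmdu: o−9=f, q−2=o, m−10=c, d−9=u, u−2=s.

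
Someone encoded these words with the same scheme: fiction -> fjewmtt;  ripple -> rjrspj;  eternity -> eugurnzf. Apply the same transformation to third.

tikuh

In fiction: f→f is +0, i→j is +1, c→e is +2, t→w is +3 — the shift increases by 1 each position. Letter i (0-indexed) is shifted by i+0, so successive shifts are 0, 1, 2, ….
On third: t+0=t, h+1=i, i+2=k, r+3=u, d+4=h.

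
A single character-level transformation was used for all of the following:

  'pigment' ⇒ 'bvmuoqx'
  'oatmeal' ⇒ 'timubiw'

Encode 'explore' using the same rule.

mzwtxfm

The output letters match the input read backwards, each shifted +8: pigment reversed is tnemgip. Read the word backwards and shift each letter +8.
Applying it to explore: reverse → erolpxe; then shift: e+8=m, r+8=z, o+8=w, l+8=t, p+8=x, x+8=f, e+8=m.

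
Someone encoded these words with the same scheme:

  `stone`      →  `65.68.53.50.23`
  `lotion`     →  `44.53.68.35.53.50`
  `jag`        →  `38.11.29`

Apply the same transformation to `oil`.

s(#19)→65 and t(#20)→68: differences scale by 3, so n = 3·pos + 8. Each letter becomes 3×(its alphabet position, a=1..z=26) + 8.
On oil: o=15→53, i=9→35, l=12→44.

53.35.44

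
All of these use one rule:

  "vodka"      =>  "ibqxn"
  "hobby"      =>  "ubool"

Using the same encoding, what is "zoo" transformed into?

mbb

Compare letters: v→i is +13, o→b is +13, d→q is +13 — a constant shift. Each letter is shifted forward by 13 in the alphabet (a Caesar shift of +13).
On zoo: z+13=m, o+13=b, o+13=b.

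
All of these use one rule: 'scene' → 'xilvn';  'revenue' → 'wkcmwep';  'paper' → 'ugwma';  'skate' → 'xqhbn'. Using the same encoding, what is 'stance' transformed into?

xzhvlo

The shift increases by 1 at each position, starting from +5: 5, 6, 7, ….
For stance: s+5=x, t+6=z, a+7=h, n+8=v, c+9=l, e+10=o.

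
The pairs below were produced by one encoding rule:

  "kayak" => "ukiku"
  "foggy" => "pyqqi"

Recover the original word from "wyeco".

Each letter is shifted forward by 10 in the alphabet (a Caesar shift of +10).
Decoding wyeco: w−10=m, y−10=o, e−10=u, c−10=s, o−10=e.

mouse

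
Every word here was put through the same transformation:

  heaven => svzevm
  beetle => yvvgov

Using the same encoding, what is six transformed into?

hrc

Each pair mirrors across the alphabet (h↔s, e↔v, a↔z): positions sum to 25. This is the alphabet-reversal cipher (Atbash): a becomes z, b becomes y, etc.
For six: s↔h, i↔r, x↔c.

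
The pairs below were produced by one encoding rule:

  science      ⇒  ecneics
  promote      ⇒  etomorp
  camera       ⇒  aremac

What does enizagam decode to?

It's just the letters in reverse order.
Reversing it on enizagam: then reverse → magazine.

magazine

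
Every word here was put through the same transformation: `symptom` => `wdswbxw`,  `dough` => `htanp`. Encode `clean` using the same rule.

In symptom: s→w is +4, y→d is +5, m→s is +6, p→w is +7 — the shift increases by 1 each position. Each letter shifts forward by (position + 4), i.e. 4, 5, 6, … — the shift grows by one for each successive letter.
Applying it to clean: c+4=g, l+5=q, e+6=k, a+7=h, n+8=v.

gqkhv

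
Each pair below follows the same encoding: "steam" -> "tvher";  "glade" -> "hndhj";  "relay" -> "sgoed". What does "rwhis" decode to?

queen

In steam: s→t is +1, t→v is +2, e→h is +3, a→e is +4 — the shift increases by 1 each position. Each letter shifts forward by (position + 1), i.e. 1, 2, 3, … — the shift grows by one for each successive letter.
Decoding rwhis: r−1=q, w−2=u, h−3=e, i−4=e, s−5=n.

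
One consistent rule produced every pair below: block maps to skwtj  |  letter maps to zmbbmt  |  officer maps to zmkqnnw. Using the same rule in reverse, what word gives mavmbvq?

intense

Read the word backwards and shift each letter +8.
Undoing it on mavmbvq: shift back: m−8=e, a−8=s, v−8=n, m−8=e, b−8=t, v−8=n, q−8=i → esnetni; then reverse → intense.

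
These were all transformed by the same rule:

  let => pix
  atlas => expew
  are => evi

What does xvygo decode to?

truck

Compare letters: l→p is +4, e→i is +4, t→x is +4 — a constant shift. This is a Caesar cipher with shift 4.
Undoing it on xvygo: x−4=t, v−4=r, y−4=u, g−4=c, o−4=k.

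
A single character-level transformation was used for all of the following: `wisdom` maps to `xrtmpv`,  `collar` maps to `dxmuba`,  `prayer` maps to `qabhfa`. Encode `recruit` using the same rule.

Shifts by position in wisdom: pos 0: w→x (+1), pos 1: i→r (+9), pos 2: s→t (+1), pos 3: d→m (+9) — repeating every 2. The shifts repeat in a cycle of length 2: positions 0,1,… shift by +1, +9, then the pattern repeats.
On recruit: r+1=s, e+9=n, c+1=d, r+9=a, u+1=v, i+9=r, t+1=u.

sndavru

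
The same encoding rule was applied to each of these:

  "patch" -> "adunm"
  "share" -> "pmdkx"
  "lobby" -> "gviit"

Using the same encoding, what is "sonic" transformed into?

p(15)→a(0) and a(0)→d(3) fit y≡5x+3 (mod 26); the inverse of 5 mod 26 is 21. This is an affine cipher: with a=0,…,z=25, each position x becomes (5x+3) mod 26.
On sonic: s(18)→5·18+3≡15=p; o(14)→5·14+3≡21=v; n(13)→5·13+3≡16=q; i(8)→5·8+3≡17=r; c(2)→5·2+3≡13=n (all mod 26).

pvqrn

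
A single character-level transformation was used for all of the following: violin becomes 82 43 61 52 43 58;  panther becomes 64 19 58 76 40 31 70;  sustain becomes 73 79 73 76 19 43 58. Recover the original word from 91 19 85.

yaw

v(#22)→82 and i(#9)→43: differences scale by 3, so n = 3·pos + 16. The formula is n = 3×(alphabet index, a=1) + 16.
Undoing it on 91 19 85: 91→(91−16)÷3=25=y, 19→(19−16)÷3=1=a, 85→(85−16)÷3=23=w.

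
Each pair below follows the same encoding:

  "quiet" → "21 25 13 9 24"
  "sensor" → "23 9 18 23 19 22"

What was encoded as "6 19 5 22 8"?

q is letter #17 and maps to 21: an offset of 4. The number is (letter's place in the alphabet, a=1) + 4.
Undoing it on 6 19 5 22 8: 6→(6−4)÷1=2=b, 19→(19−4)÷1=15=o, 5→(5−4)÷1=1=a, 22→(22−4)÷1=18=r, 8→(8−4)÷1=4=d.

board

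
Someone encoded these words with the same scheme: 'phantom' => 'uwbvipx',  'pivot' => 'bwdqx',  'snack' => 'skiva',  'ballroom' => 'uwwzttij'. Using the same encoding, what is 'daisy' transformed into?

gaqil

The output letters match the input read backwards, each shifted +8: phantom reversed is motnahp. Read the word backwards and shift each letter +8.
For daisy: reverse → ysiad; then shift: y+8=g, s+8=a, i+8=q, a+8=i, d+8=l.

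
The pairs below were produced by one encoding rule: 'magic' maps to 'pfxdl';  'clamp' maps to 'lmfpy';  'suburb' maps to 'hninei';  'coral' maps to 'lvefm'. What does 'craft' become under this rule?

lefuk

m(12)→p(15) and a(0)→f(5) fit y≡3x+5 (mod 26); the inverse of 3 mod 26 is 9. This is an affine cipher: with a=0,…,z=25, each position x becomes (3x+5) mod 26.
For craft: c(2)→3·2+5≡11=l; r(17)→3·17+5≡4=e; a(0)→3·0+5≡5=f; f(5)→3·5+5≡20=u; t(19)→3·19+5≡10=k (all mod 26).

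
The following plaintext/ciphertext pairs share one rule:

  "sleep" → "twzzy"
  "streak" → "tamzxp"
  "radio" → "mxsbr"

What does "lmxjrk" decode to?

crayon

This is an affine cipher: with a=0,…,z=25, each position x becomes (7x+23) mod 26.
Reversing it on lmxjrk: l(11)→15·(11−23)≡2=c; m(12)→15·(12−23)≡17=r; x(23)→15·(23−23)≡0=a; j(9)→15·(9−23)≡24=y; r(17)→15·(17−23)≡14=o; k(10)→15·(10−23)≡13=n (all mod 26).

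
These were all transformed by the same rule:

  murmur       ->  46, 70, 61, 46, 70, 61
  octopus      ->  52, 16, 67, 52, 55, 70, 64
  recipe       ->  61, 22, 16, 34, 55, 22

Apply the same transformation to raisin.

m(#13)→46 and u(#21)→70: differences scale by 3, so n = 3·pos + 7. Each letter becomes 3×(its alphabet position, a=1..z=26) + 7.
On raisin: r=18→61, a=1→10, i=9→34, s=19→64, i=9→34, n=14→49.

61, 10, 34, 64, 34, 49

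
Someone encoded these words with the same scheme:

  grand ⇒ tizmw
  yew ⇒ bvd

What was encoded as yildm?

Each pair mirrors across the alphabet (g↔t, r↔i, a↔z): positions sum to 25. Letters are reflected about the middle of the alphabet (position → 25−position): Atbash.
Decoding yildm: y↔b, i↔r, l↔o, d↔w, m↔n.

brown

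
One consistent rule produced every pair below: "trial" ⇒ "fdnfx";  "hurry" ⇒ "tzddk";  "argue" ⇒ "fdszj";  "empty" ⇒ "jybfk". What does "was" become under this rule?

ife

The shift depends on letter class: consonant t→f is +12, but vowel i→n is +5. The rule splits by letter class: vowels +5, consonants +12.
On was: w(cons)+12=i, a(vowel)+5=f, s(cons)+12=e.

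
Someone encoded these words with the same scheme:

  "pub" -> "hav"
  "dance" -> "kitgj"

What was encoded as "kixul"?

The output letters match the input read backwards, each shifted +6: pub reversed is bup. Two steps: reverse the string, then apply a Caesar shift of +6.
Reversing it on kixul: shift back: k−6=e, i−6=c, x−6=r, u−6=o, l−6=f → ecrof; then reverse → force.

force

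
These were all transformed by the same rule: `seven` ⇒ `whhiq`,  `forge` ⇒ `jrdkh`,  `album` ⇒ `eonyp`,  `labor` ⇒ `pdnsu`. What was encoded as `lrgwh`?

It's a Vigenère-style cipher with numeric key [4,3,12]: position i shifts by key[i mod 3].
Decoding lrgwh: l−4=h, r−3=o, g−12=u, w−4=s, h−3=e.

house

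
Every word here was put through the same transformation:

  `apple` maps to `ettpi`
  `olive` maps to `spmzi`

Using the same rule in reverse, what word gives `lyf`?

Compare letters: a→e is +4, p→t is +4, p→t is +4 — a constant shift. This is a Caesar cipher with shift 4.
Reversing it on lyf: l−4=h, y−4=u, f−4=b.

hub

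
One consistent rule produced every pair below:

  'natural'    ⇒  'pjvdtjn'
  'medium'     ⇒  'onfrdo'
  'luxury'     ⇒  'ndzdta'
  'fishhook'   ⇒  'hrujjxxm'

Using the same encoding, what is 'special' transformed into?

The shift depends on letter class: consonant n→p is +2, but vowel a→j is +9. Two shifts are in play — +9 for a/e/i/o/u, +2 for every other letter.
Applying it to special: s(cons)+2=u, p(cons)+2=r, e(vowel)+9=n, c(cons)+2=e, i(vowel)+9=r, a(vowel)+9=j, l(cons)+2=n.

urnerjn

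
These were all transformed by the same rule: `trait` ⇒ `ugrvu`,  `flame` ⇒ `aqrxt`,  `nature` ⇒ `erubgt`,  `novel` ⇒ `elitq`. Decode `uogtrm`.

thread

t(19)→u(20) and r(17)→g(6) fit y≡7x+17 (mod 26); the inverse of 7 mod 26 is 15. Each letter's alphabet position (a=0..z=25) is mapped through 7·x+17 mod 26 — an affine cipher.
Undoing it on uogtrm: u(20)→15·(20−17)≡19=t; o(14)→15·(14−17)≡7=h; g(6)→15·(6−17)≡17=r; t(19)→15·(19−17)≡4=e; r(17)→15·(17−17)≡0=a; m(12)→15·(12−17)≡3=d (all mod 26).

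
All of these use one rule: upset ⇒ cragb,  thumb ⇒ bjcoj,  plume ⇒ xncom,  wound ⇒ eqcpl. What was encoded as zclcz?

Shifts by position in upset: pos 0: u→c (+8), pos 1: p→r (+2), pos 2: s→a (+8), pos 3: e→g (+2) — repeating every 2. The shifts repeat in a cycle of length 2: positions 0,1,… shift by +8, +2, then the pattern repeats.
Reversing it on zclcz: z−8=r, c−2=a, l−8=d, c−2=a, z−8=r.

radar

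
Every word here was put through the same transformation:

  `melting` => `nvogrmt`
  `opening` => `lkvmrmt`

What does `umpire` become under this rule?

fnkriv

Each pair mirrors across the alphabet (m↔n, e↔v, l↔o): positions sum to 25. Letters are reflected about the middle of the alphabet (position → 25−position): Atbash.
On umpire: u↔f, m↔n, p↔k, i↔r, r↔i, e↔v.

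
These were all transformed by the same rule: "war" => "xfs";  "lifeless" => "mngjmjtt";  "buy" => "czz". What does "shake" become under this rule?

The shift depends on letter class: consonant w→x is +1, but vowel a→f is +5. Vowels shift forward by 5 and consonants shift forward by 1.
Applying it to shake: s(cons)+1=t, h(cons)+1=i, a(vowel)+5=f, k(cons)+1=l, e(vowel)+5=j.

tiflj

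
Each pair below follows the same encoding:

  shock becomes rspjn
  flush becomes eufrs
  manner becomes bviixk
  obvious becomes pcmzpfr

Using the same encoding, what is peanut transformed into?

wxvify

s(18)→r(17) and h(7)→s(18) fit y≡7x+21 (mod 26); the inverse of 7 mod 26 is 15. Treating letters as 0–25, the rule is x ↦ 7x + 21 (mod 26).
On peanut: p(15)→7·15+21≡22=w; e(4)→7·4+21≡23=x; a(0)→7·0+21≡21=v; n(13)→7·13+21≡8=i; u(20)→7·20+21≡5=f; t(19)→7·19+21≡24=y (all mod 26).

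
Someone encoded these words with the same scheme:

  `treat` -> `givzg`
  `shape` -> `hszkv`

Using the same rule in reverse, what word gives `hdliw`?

Each pair mirrors across the alphabet (t↔g, r↔i, e↔v): positions sum to 25. This is the alphabet-reversal cipher (Atbash): a becomes z, b becomes y, etc.
Undoing it on hdliw: h↔s, d↔w, l↔o, i↔r, w↔d.

sword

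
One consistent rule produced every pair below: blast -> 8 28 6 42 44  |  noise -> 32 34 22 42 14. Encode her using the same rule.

20 14 40

b(#2)→8 and l(#12)→28: differences scale by 2, so n = 2·pos + 4. Each letter becomes 2×(its alphabet position, a=1..z=26) + 4.
On her: h=8→20, e=5→14, r=18→40.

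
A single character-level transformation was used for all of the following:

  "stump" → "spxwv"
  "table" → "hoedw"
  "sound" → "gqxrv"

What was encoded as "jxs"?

Two steps: reverse the string, then apply a Caesar shift of +3.
Decoding jxs: shift back: j−3=g, x−3=u, s−3=p → gup; then reverse → pug.

pug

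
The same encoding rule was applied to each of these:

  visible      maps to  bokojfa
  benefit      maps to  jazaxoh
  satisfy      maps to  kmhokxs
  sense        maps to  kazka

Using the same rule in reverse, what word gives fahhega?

lettuce

v(21)→b(1) and i(8)→o(14) fit y≡23x+12 (mod 26); the inverse of 23 mod 26 is 17. Treating letters as 0–25, the rule is x ↦ 23x + 12 (mod 26).
Reversing it on fahhega: f(5)→17·(5−12)≡11=l; a(0)→17·(0−12)≡4=e; h(7)→17·(7−12)≡19=t; h(7)→17·(7−12)≡19=t; e(4)→17·(4−12)≡20=u; g(6)→17·(6−12)≡2=c; a(0)→17·(0−12)≡4=e (all mod 26).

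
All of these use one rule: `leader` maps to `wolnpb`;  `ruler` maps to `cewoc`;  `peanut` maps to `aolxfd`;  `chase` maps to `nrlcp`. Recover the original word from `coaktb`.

repair

Shifts by position in leader: pos 0: l→w (+11), pos 1: e→o (+10), pos 2: a→l (+11), pos 3: d→n (+10) — repeating every 2. A repeating key of period 2 is used — shifts +11, +10 over and over.
Decoding coaktb: c−11=r, o−10=e, a−11=p, k−10=a, t−11=i, b−10=r.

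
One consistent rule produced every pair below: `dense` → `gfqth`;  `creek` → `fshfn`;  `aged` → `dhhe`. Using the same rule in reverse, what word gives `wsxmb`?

Shifts by position in dense: pos 0: d→g (+3), pos 1: e→f (+1), pos 2: n→q (+3), pos 3: s→t (+1) — repeating every 2. The shifts repeat in a cycle of length 2: positions 0,1,… shift by +3, +1, then the pattern repeats.
Decoding wsxmb: w−3=t, s−1=r, x−3=u, m−1=l, b−3=y.

truly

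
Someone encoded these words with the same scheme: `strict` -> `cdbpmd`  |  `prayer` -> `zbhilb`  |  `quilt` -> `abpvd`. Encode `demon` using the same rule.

The shift depends on letter class: consonant s→c is +10, but vowel i→p is +7. Vowels shift forward by 7 and consonants shift forward by 10.
Applying it to demon: d(cons)+10=n, e(vowel)+7=l, m(cons)+10=w, o(vowel)+7=v, n(cons)+10=x.

nlwvx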